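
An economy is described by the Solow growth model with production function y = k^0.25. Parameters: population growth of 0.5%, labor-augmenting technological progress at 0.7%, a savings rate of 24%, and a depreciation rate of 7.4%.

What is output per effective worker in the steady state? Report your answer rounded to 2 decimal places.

In steady state, investment equals break-even investment: s·k^α = (n + g + δ)·k.
Rearranging, k^(1−α) = s / (n + g + δ).
k^0.75 = 0.24 / (0.005 + 0.007 + 0.074) = 0.24 / 0.086 = 2.7907
k* = 2.7907^(1/0.75) ≈ 3.9290
y* = (k*)^α = 3.9290^0.25 ≈ 1.4079

y* ≈ 1.41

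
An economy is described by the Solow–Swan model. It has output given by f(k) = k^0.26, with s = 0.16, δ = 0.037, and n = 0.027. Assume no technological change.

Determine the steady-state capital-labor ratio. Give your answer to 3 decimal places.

Steady state requires s·f(k) = (n + δ)·k, i.e. s·k^α = (n + δ)·k.
Dividing both sides by k: k^(1−α) = s / (n + δ).
k^0.74 = 0.16 / (0.027 + 0.037) = 0.16 / 0.064 = 2.5000
k* = 2.5000^(1/0.74) ≈ 3.4495

k* = 3.450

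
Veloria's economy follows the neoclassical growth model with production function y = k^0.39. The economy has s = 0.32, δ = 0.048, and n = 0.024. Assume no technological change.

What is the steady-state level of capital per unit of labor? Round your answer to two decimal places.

Steady state requires s·f(k) = (n + δ)·k, i.e. s·k^α = (n + δ)·k.
Dividing both sides by k: k^(1−α) = s / (n + δ).
k^0.61 = 0.32 / (0.024 + 0.048) = 0.32 / 0.072 = 4.4444
k* = 4.4444^(1/0.61) ≈ 11.5342

k* ≈ 11.53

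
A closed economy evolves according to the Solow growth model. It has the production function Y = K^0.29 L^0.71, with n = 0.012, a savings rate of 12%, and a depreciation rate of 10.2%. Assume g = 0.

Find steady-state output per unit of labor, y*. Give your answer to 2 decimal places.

y* ≈ 1.02

In steady state, investment equals break-even investment: s·k^α = (n + δ)·k.
Rearranging, k^(1−α) = s / (n + δ).
k^0.71 = 0.12 / (0.012 + 0.102) = 0.12 / 0.114 = 1.0526
k* = 1.0526^(1/0.71) ≈ 1.0749
y* = (k*)^α = 1.0749^0.29 ≈ 1.0212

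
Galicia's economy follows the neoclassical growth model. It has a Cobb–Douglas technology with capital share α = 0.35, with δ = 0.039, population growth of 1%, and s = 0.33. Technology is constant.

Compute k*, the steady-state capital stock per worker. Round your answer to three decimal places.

At the steady state, Δk = 0, so s·k^α = (n + δ)·k.
Dividing both sides by k: k^(1−α) = s / (n + δ).
k^0.65 = 0.33 / (0.010 + 0.039) = 0.33 / 0.049 = 6.7347
k* = 6.7347^(1/0.65) ≈ 18.8077

k* ≈ 18.808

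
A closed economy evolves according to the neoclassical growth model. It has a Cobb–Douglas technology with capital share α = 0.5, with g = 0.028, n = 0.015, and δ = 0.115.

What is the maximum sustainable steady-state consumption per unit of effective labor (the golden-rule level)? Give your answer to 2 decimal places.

c_gold ≈ 1.58

At the golden rule, f'(k) = n + g + δ, so α·k^(α−1) = n + g + δ and k_gold = (α/(n + g + δ))^(1/(1−α)).
k_gold = (0.5/0.158)^(1/0.5) = 3.1646^2 ≈ 10.0147
c_gold = f(k_gold) − (n + g + δ)·k_gold = 3.1646 − 0.158×10.0147 ≈ 1.5823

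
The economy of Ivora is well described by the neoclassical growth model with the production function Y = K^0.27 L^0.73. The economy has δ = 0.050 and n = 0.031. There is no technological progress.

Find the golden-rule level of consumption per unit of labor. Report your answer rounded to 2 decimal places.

c_gold ≈ 1.14

At the golden rule, f'(k) = n + δ, so α·k^(α−1) = n + δ and k_gold = (α/(n + δ))^(1/(1−α)).
k_gold = (0.27/0.081)^(1/0.73) = 3.3333^1.3699 ≈ 5.2034
c_gold = f(k_gold) − (n + δ)·k_gold = 1.5610 − 0.081×5.2034 ≈ 1.1395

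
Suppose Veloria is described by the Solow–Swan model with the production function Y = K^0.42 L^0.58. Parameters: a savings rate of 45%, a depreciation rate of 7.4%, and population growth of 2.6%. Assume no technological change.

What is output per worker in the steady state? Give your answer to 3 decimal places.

y* ≈ 2.972

At the steady state, Δk = 0, so s·k^α = (n + δ)·k.
Rearranging, k^(1−α) = s / (n + δ).
k^0.58 = 0.45 / (0.026 + 0.074) = 0.45 / 0.100 = 4.5000
k* = 4.5000^(1/0.58) ≈ 13.3730
y* = (k*)^α = 13.3730^0.42 ≈ 2.9718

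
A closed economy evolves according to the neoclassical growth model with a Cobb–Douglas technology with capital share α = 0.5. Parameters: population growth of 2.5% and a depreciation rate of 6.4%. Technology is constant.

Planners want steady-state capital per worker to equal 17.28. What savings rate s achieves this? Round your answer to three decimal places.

In steady state, investment equals break-even investment: s·k^α = (n + δ)·k.
So s / (n + δ) = (k*)^(1−α) = 17.28^0.5 = 4.1569.
Therefore s = 4.1569 × (n + δ) = 4.1569 × 0.089 = 0.3700.

s ≈ 0.370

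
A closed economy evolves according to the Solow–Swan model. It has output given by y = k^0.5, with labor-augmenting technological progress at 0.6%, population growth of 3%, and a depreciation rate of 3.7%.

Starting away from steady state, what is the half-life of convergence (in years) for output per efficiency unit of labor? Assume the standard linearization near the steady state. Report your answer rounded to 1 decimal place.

about 19.0 years

Near the steady state the convergence rate is λ = (1 − α)(n + g + δ).
λ = (1 − 0.5) × 0.073 = 0.5 × 0.073 = 0.0365
Half-life = ln 2 / λ = 0.6931 / 0.0365 ≈ 18.99 years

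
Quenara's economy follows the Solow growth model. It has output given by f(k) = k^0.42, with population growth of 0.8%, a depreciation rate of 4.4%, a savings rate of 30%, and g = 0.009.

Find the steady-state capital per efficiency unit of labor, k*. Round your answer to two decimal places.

k* = 15.59

In steady state, investment equals break-even investment: s·k^α = (n + g + δ)·k.
Rearranging, k^(1−α) = s / (n + g + δ).
k^0.58 = 0.30 / (0.008 + 0.009 + 0.044) = 0.30 / 0.061 = 4.9180
k* = 4.9180^(1/0.58) ≈ 15.5861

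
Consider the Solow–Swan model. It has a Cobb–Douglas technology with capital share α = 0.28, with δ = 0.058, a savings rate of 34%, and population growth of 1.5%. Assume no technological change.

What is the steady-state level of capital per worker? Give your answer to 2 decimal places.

k* ≈ 8.47

At the steady state, Δk = 0, so s·k^α = (n + δ)·k.
Dividing both sides by k: k^(1−α) = s / (n + δ).
k^0.72 = 0.34 / (0.015 + 0.058) = 0.34 / 0.073 = 4.6575
k* = 4.6575^(1/0.72) ≈ 8.4721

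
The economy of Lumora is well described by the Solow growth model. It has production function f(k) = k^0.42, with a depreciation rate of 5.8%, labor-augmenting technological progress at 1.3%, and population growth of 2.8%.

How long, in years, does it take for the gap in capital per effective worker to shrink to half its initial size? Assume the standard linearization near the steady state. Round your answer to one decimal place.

Near the steady state the convergence rate is λ = (1 − α)(n + g + δ).
λ = (1 − 0.42) × 0.099 = 0.58 × 0.099 = 0.05742
Half-life = ln 2 / λ = 0.6931 / 0.05742 ≈ 12.07 years

t_½ ≈ 12.1 years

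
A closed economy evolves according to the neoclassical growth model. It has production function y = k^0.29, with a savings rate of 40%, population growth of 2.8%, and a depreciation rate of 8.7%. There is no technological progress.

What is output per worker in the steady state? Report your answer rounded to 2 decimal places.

In steady state, investment equals break-even investment: s·k^α = (n + δ)·k.
Dividing both sides by k: k^(1−α) = s / (n + δ).
k^0.71 = 0.40 / (0.028 + 0.087) = 0.40 / 0.115 = 3.4783
k* = 3.4783^(1/0.71) ≈ 5.7875
y* = (k*)^α = 5.7875^0.29 ≈ 1.6639

y* = 1.66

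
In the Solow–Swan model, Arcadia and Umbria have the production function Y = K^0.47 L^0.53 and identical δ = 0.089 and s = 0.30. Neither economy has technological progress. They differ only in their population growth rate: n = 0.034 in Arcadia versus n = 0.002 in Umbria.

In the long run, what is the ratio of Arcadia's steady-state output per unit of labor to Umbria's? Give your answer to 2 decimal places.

Steady-state y* = [s/(n + δ)]^(α/(1−α)), so the ratio is [ (s_A/(n + δ)_A) / (s_U/(n + δ)_U) ]^0.8868.
s_A/(n + δ)_A = 0.30/0.123 = 2.4390; s_U/(n + δ)_U = 0.30/0.091 = 3.2967.
Ratio = (2.4390/3.2967)^0.8868 = 0.7398^0.8868 ≈ 0.7655

ratio ≈ 0.77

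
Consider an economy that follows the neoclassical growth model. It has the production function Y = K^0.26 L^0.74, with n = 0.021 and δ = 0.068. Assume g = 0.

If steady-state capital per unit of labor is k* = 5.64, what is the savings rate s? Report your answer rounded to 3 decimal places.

s ≈ 0.320

In steady state, investment equals break-even investment: s·k^α = (n + δ)·k.
So s / (n + δ) = (k*)^(1−α) = 5.64^0.74 = 3.5971.
Therefore s = 3.5971 × (n + δ) = 3.5971 × 0.089 = 0.3201.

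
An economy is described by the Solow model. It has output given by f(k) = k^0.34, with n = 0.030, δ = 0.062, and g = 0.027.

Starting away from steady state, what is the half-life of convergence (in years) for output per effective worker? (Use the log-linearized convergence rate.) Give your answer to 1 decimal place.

t_½ ≈ 8.8 years

Near the steady state the convergence rate is λ = (1 − α)(n + g + δ).
λ = (1 − 0.34) × 0.119 = 0.66 × 0.119 = 0.07854
Half-life = ln 2 / λ = 0.6931 / 0.07854 ≈ 8.82 years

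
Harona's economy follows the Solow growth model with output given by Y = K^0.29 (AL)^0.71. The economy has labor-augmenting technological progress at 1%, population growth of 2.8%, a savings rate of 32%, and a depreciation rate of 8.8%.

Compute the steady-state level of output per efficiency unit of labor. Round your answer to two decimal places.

y* = 1.46

In steady state, investment equals break-even investment: s·k^α = (n + g + δ)·k.
Dividing both sides by k: k^(1−α) = s / (n + g + δ).
k^0.71 = 0.32 / (0.028 + 0.010 + 0.088) = 0.32 / 0.126 = 2.5397
k* = 2.5397^(1/0.71) ≈ 3.7163
y* = (k*)^α = 3.7163^0.29 ≈ 1.4633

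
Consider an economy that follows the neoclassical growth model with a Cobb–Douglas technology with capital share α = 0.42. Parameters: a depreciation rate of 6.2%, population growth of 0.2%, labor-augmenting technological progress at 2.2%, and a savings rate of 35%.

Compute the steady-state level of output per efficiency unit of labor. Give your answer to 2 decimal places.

y* ≈ 2.76

In steady state, investment equals break-even investment: s·k^α = (n + g + δ)·k.
Rearranging, k^(1−α) = s / (n + g + δ).
k^0.58 = 0.35 / (0.002 + 0.022 + 0.062) = 0.35 / 0.086 = 4.0698
k* = 4.0698^(1/0.58) ≈ 11.2457
y* = (k*)^α = 11.2457^0.42 ≈ 2.7632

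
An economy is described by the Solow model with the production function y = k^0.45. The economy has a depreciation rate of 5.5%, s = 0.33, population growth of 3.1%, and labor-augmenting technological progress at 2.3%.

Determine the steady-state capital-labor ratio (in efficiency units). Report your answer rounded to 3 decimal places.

k* ≈ 7.494

At the steady state, Δk = 0, so s·k^α = (n + g + δ)·k.
Rearranging, k^(1−α) = s / (n + g + δ).
k^0.55 = 0.33 / (0.031 + 0.023 + 0.055) = 0.33 / 0.109 = 3.0275
k* = 3.0275^(1/0.55) ≈ 7.4937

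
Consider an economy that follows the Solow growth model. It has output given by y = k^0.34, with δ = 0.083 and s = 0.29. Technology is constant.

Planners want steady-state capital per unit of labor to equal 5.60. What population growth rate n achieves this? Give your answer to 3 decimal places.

Steady state requires s·f(k) = (n + δ)·k, i.e. s·k^α = (n + δ)·k.
So s / (n + δ) = (k*)^(1−α) = 5.60^0.66 = 3.1175.
Therefore n + δ = s / 3.1175 = 0.29 / 3.1175 = 0.0930, so n = 0.0930 − 0.083 = 0.0100.

n ≈ 0.010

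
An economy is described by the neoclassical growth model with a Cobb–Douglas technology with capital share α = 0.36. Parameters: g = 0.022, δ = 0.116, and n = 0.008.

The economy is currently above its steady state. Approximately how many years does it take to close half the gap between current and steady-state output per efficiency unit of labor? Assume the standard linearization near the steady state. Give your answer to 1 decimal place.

Near the steady state the convergence rate is λ = (1 − α)(n + g + δ).
λ = (1 − 0.36) × 0.146 = 0.64 × 0.146 = 0.09344
Half-life = ln 2 / λ = 0.6931 / 0.09344 ≈ 7.42 years

about 7.4 years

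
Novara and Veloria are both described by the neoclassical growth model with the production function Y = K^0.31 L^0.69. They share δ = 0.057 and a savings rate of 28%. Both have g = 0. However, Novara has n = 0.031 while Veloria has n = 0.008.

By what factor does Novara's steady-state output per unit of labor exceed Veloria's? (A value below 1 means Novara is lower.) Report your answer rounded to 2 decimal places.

ratio ≈ 0.87

Steady-state y* = [s/(n + δ)]^(α/(1−α)), so the ratio is [ (s_N/(n + δ)_N) / (s_V/(n + δ)_V) ]^0.4493.
s_N/(n + δ)_N = 0.28/0.088 = 3.1818; s_V/(n + δ)_V = 0.28/0.065 = 4.3077.
Ratio = (3.1818/4.3077)^0.4493 = 0.7386^0.4493 ≈ 0.8727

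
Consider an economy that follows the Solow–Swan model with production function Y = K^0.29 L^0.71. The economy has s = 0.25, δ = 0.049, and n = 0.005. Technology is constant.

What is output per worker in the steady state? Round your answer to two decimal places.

y* ≈ 1.87

In steady state, investment equals break-even investment: s·k^α = (n + δ)·k.
Dividing both sides by k: k^(1−α) = s / (n + δ).
k^0.71 = 0.25 / (0.005 + 0.049) = 0.25 / 0.054 = 4.6296
k* = 4.6296^(1/0.71) ≈ 8.6574
y* = (k*)^α = 8.6574^0.29 ≈ 1.8700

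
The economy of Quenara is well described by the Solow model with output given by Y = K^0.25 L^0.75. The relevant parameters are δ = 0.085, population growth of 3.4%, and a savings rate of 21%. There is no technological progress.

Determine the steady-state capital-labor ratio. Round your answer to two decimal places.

k* ≈ 2.13

In steady state, investment equals break-even investment: s·k^α = (n + δ)·k.
Dividing both sides by k: k^(1−α) = s / (n + δ).
k^0.75 = 0.21 / (0.034 + 0.085) = 0.21 / 0.119 = 1.7647
k* = 1.7647^(1/0.75) ≈ 2.1325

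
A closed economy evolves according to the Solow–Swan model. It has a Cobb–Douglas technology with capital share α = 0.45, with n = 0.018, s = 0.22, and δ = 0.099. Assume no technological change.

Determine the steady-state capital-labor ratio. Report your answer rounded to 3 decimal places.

k* ≈ 3.152

At the steady state, Δk = 0, so s·k^α = (n + δ)·k.
Rearranging, k^(1−α) = s / (n + δ).
k^0.55 = 0.22 / (0.018 + 0.099) = 0.22 / 0.117 = 1.8803
k* = 1.8803^(1/0.55) ≈ 3.1521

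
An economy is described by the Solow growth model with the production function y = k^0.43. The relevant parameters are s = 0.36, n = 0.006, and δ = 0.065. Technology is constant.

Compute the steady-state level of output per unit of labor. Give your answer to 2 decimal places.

Steady state requires s·f(k) = (n + δ)·k, i.e. s·k^α = (n + δ)·k.
Dividing both sides by k: k^(1−α) = s / (n + δ).
k^0.57 = 0.36 / (0.006 + 0.065) = 0.36 / 0.071 = 5.0704
k* = 5.0704^(1/0.57) ≈ 17.2550
y* = (k*)^α = 17.2550^0.43 ≈ 3.4031

y* = 3.40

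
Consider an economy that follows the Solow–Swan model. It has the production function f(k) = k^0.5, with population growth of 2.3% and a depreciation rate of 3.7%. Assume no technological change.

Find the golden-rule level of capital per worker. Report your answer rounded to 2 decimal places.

The golden rule sets f'(k) = n + δ, i.e. α·k^(α−1) = n + δ.
So k^(1−α) = α / (n + δ) = 0.5 / 0.060 = 8.3333.
k_gold = 8.3333^(1/0.5) ≈ 69.4439

k_gold ≈ 69.44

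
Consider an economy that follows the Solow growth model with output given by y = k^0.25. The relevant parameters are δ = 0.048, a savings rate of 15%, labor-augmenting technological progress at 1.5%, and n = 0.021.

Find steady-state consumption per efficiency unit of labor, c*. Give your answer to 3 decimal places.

c* ≈ 1.031

Steady state requires s·f(k) = (n + g + δ)·k, i.e. s·k^α = (n + g + δ)·k.
Rearranging, k^(1−α) = s / (n + g + δ).
k^0.75 = 0.15 / (0.021 + 0.015 + 0.048) = 0.15 / 0.084 = 1.7857
k* = 1.7857^(1/0.75) ≈ 2.1664
y* = (k*)^α = 2.1664^0.25 ≈ 1.2132
c* = (1 − s)·y* = (1 − 0.15) × 1.2132 ≈ 1.0312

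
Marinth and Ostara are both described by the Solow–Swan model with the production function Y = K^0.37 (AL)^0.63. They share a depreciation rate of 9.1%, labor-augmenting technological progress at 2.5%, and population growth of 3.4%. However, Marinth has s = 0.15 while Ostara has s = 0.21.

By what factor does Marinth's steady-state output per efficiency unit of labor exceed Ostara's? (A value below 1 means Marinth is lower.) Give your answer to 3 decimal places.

ratio ≈ 0.821

Steady-state y* = [s/(n + g + δ)]^(α/(1−α)), so the ratio is [ (s_M/(n + g + δ)_M) / (s_O/(n + g + δ)_O) ]^0.5873.
s_M/(n + g + δ)_M = 0.15/0.150 = 1.0000; s_O/(n + g + δ)_O = 0.21/0.150 = 1.4000.
Ratio = (1.0000/1.4000)^0.5873 = 0.7143^0.5873 ≈ 0.8207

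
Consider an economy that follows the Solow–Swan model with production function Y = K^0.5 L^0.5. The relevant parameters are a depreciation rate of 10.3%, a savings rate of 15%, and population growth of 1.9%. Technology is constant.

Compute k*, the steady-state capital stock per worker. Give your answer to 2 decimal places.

In steady state, investment equals break-even investment: s·k^α = (n + δ)·k.
Dividing both sides by k: k^(1−α) = s / (n + δ).
k^0.5 = 0.15 / (0.019 + 0.103) = 0.15 / 0.122 = 1.2295
k* = 1.2295^(1/0.5) ≈ 1.5117

k* = 1.51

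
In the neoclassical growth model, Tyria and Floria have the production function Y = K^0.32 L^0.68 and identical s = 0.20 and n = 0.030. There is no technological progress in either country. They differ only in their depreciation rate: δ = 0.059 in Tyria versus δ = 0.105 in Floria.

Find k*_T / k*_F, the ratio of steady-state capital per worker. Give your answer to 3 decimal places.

ratio ≈ 1.845

Steady-state k* = [s/(n + δ)]^(1/(1−α)), so the ratio is [ (s_T/(n + δ)_T) / (s_F/(n + δ)_F) ]^1.4706.
s_T/(n + δ)_T = 0.20/0.089 = 2.2472; s_F/(n + δ)_F = 0.20/0.135 = 1.4815.
Ratio = (2.2472/1.4815)^1.4706 = 1.5168^1.4706 ≈ 1.8453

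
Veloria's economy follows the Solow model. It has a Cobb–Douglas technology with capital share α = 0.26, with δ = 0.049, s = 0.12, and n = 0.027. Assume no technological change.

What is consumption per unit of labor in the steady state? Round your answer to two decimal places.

c* = 1.03

In steady state, investment equals break-even investment: s·k^α = (n + δ)·k.
Dividing both sides by k: k^(1−α) = s / (n + δ).
k^0.74 = 0.12 / (0.027 + 0.049) = 0.12 / 0.076 = 1.5789
k* = 1.5789^(1/0.74) ≈ 1.8537
y* = (k*)^α = 1.8537^0.26 ≈ 1.1741
c* = (1 − s)·y* = (1 − 0.12) × 1.1741 ≈ 1.0332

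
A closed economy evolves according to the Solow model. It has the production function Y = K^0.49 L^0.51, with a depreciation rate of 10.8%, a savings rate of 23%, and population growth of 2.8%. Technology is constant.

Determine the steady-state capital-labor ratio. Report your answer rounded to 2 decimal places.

k* ≈ 2.80

In steady state, investment equals break-even investment: s·k^α = (n + δ)·k.
Rearranging, k^(1−α) = s / (n + δ).
k^0.51 = 0.23 / (0.028 + 0.108) = 0.23 / 0.136 = 1.6912
k* = 1.6912^(1/0.51) ≈ 2.8018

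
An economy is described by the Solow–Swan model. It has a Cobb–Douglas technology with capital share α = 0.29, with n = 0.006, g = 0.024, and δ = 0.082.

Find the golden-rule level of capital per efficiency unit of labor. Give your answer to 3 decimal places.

The golden rule sets f'(k) = n + g + δ, i.e. α·k^(α−1) = n + g + δ.
So k^(1−α) = α / (n + g + δ) = 0.29 / 0.112 = 2.5893.
k_gold = 2.5893^(1/0.71) ≈ 3.8190

k_gold ≈ 3.819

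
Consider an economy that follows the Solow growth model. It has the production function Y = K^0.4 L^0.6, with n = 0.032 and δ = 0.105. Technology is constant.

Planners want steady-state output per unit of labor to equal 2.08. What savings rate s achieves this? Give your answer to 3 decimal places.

Steady state requires s·f(k) = (n + δ)·k, i.e. s·k^α = (n + δ)·k.
Since y* = [s/(n + δ)]^(α/(1−α)), we have s/(n + δ) = (y*)^((1−α)/α) = 2.08^1.5 = 2.9998.
Therefore s = 2.9998 × (n + δ) = 2.9998 × 0.137 = 0.4110.

s ≈ 0.411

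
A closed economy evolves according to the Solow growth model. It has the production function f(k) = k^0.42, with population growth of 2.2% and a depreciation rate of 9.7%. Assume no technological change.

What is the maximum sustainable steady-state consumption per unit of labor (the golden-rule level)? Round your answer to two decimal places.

c_gold ≈ 1.45

At the golden rule, f'(k) = n + δ, so α·k^(α−1) = n + δ and k_gold = (α/(n + δ))^(1/(1−α)).
k_gold = (0.42/0.119)^(1/0.58) = 3.5294^1.7241 ≈ 8.7961
c_gold = f(k_gold) − (n + δ)·k_gold = 2.4923 − 0.119×8.7961 ≈ 1.4456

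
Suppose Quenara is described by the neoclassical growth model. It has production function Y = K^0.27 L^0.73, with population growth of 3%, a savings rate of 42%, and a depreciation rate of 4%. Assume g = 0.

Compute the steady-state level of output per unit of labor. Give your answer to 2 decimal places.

y* ≈ 1.94

Steady state requires s·f(k) = (n + δ)·k, i.e. s·k^α = (n + δ)·k.
Dividing both sides by k: k^(1−α) = s / (n + δ).
k^0.73 = 0.42 / (0.030 + 0.040) = 0.42 / 0.070 = 6.0000
k* = 6.0000^(1/0.73) ≈ 11.6402
y* = (k*)^α = 11.6402^0.27 ≈ 1.9400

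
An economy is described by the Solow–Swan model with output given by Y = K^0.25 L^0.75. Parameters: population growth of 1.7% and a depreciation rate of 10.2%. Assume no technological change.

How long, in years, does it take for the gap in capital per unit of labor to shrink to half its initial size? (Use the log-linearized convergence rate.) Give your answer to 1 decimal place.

t_½ ≈ 7.8 years

Near the steady state the convergence rate is λ = (1 − α)(n + δ).
λ = (1 − 0.25) × 0.119 = 0.75 × 0.119 = 0.08925
Half-life = ln 2 / λ = 0.6931 / 0.08925 ≈ 7.77 years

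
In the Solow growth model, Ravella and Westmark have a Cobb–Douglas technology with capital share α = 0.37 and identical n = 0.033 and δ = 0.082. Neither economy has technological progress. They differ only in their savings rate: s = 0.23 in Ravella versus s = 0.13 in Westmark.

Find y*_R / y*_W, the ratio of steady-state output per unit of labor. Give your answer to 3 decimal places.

Steady-state y* = [s/(n + δ)]^(α/(1−α)), so the ratio is [ (s_R/(n + δ)_R) / (s_W/(n + δ)_W) ]^0.5873.
s_R/(n + δ)_R = 0.23/0.115 = 2.0000; s_W/(n + δ)_W = 0.13/0.115 = 1.1304.
Ratio = (2.0000/1.1304)^0.5873 = 1.7693^0.5873 ≈ 1.3981

ratio ≈ 1.398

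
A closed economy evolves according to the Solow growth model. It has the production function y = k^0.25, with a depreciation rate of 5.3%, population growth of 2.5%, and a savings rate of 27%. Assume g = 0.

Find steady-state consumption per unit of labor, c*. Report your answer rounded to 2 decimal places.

Steady state requires s·f(k) = (n + δ)·k, i.e. s·k^α = (n + δ)·k.
Dividing both sides by k: k^(1−α) = s / (n + δ).
k^0.75 = 0.27 / (0.025 + 0.053) = 0.27 / 0.078 = 3.4615
k* = 3.4615^(1/0.75) ≈ 5.2362
y* = (k*)^α = 5.2362^0.25 ≈ 1.5127
c* = (1 − s)·y* = (1 − 0.27) × 1.5127 ≈ 1.1043

c* = 1.10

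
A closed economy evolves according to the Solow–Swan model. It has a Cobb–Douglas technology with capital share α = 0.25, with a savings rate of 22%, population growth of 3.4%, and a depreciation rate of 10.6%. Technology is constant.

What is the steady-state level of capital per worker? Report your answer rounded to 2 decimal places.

k* ≈ 1.83

Steady state requires s·f(k) = (n + δ)·k, i.e. s·k^α = (n + δ)·k.
Rearranging, k^(1−α) = s / (n + δ).
k^0.75 = 0.22 / (0.034 + 0.106) = 0.22 / 0.140 = 1.5714
k* = 1.5714^(1/0.75) ≈ 1.8269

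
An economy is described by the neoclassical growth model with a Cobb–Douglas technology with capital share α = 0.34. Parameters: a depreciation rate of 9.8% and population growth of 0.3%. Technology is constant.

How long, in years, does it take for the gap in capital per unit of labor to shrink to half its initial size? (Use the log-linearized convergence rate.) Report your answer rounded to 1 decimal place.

Near the steady state the convergence rate is λ = (1 − α)(n + δ).
λ = (1 − 0.34) × 0.101 = 0.66 × 0.101 = 0.06666
Half-life = ln 2 / λ = 0.6931 / 0.06666 ≈ 10.40 years

half-life ≈ 10.4 years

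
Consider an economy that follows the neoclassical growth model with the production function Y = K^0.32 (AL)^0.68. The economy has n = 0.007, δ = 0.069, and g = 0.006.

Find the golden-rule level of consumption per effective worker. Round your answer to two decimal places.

c_gold ≈ 1.29

At the golden rule, f'(k) = n + g + δ, so α·k^(α−1) = n + g + δ and k_gold = (α/(n + g + δ))^(1/(1−α)).
k_gold = (0.32/0.082)^(1/0.68) = 3.9024^1.4706 ≈ 7.4065
c_gold = f(k_gold) − (n + g + δ)·k_gold = 1.8979 − 0.082×7.4065 ≈ 1.2906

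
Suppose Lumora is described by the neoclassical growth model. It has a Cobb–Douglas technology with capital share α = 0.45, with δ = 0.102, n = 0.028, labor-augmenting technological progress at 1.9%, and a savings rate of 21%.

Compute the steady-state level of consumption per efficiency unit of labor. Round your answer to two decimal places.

In steady state, investment equals break-even investment: s·k^α = (n + g + δ)·k.
Rearranging, k^(1−α) = s / (n + g + δ).
k^0.55 = 0.21 / (0.028 + 0.019 + 0.102) = 0.21 / 0.149 = 1.4094
k* = 1.4094^(1/0.55) ≈ 1.8663
y* = (k*)^α = 1.8663^0.45 ≈ 1.3242
c* = (1 − s)·y* = (1 − 0.21) × 1.3242 ≈ 1.0461

c* = 1.05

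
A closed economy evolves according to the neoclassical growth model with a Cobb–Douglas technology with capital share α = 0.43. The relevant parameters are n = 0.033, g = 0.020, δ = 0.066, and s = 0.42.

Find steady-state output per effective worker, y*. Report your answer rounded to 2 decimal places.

At the steady state, Δk = 0, so s·k^α = (n + g + δ)·k.
Rearranging, k^(1−α) = s / (n + g + δ).
k^0.57 = 0.42 / (0.033 + 0.020 + 0.066) = 0.42 / 0.119 = 3.5294
k* = 3.5294^(1/0.57) ≈ 9.1386
y* = (k*)^α = 9.1386^0.43 ≈ 2.5893

y* ≈ 2.59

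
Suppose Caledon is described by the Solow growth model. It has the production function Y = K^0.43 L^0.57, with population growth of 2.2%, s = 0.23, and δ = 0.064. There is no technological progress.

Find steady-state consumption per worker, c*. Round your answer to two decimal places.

Steady state requires s·f(k) = (n + δ)·k, i.e. s·k^α = (n + δ)·k.
Dividing both sides by k: k^(1−α) = s / (n + δ).
k^0.57 = 0.23 / (0.022 + 0.064) = 0.23 / 0.086 = 2.6744
k* = 2.6744^(1/0.57) ≈ 5.6172
y* = (k*)^α = 5.6172^0.43 ≈ 2.1004
c* = (1 − s)·y* = (1 − 0.23) × 2.1004 ≈ 1.6173

c* = 1.62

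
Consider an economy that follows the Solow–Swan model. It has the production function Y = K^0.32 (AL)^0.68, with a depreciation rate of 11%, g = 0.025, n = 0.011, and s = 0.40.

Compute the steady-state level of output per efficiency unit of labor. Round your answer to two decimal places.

y* ≈ 1.61

Steady state requires s·f(k) = (n + g + δ)·k, i.e. s·k^α = (n + g + δ)·k.
Dividing both sides by k: k^(1−α) = s / (n + g + δ).
k^0.68 = 0.40 / (0.011 + 0.025 + 0.110) = 0.40 / 0.146 = 2.7397
k* = 2.7397^(1/0.68) ≈ 4.4023
y* = (k*)^α = 4.4023^0.32 ≈ 1.6069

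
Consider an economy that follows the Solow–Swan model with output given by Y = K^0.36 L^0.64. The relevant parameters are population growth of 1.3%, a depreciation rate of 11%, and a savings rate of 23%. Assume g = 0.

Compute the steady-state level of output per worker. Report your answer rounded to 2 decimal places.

y* = 1.42

Steady state requires s·f(k) = (n + δ)·k, i.e. s·k^α = (n + δ)·k.
Dividing both sides by k: k^(1−α) = s / (n + δ).
k^0.64 = 0.23 / (0.013 + 0.110) = 0.23 / 0.123 = 1.8699
k* = 1.8699^(1/0.64) ≈ 2.6590
y* = (k*)^α = 2.6590^0.36 ≈ 1.4220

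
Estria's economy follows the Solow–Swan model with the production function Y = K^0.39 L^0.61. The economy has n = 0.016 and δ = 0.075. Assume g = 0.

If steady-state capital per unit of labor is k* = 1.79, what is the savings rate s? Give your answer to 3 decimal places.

s ≈ 0.130

At the steady state, Δk = 0, so s·k^α = (n + δ)·k.
So s / (n + δ) = (k*)^(1−α) = 1.79^0.61 = 1.4264.
Therefore s = 1.4264 × (n + δ) = 1.4264 × 0.091 = 0.1298.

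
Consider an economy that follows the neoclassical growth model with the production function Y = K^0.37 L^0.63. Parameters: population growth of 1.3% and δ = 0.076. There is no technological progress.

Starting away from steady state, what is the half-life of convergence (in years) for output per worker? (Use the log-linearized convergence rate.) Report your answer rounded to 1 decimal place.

about 12.4 years

Near the steady state the convergence rate is λ = (1 − α)(n + δ).
λ = (1 − 0.37) × 0.089 = 0.63 × 0.089 = 0.05607
Half-life = ln 2 / λ = 0.6931 / 0.05607 ≈ 12.36 years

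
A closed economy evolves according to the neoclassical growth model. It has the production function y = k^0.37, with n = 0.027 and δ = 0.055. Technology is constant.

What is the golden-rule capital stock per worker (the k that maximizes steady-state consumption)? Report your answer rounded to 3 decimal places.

k_gold ≈ 10.932

The golden rule sets f'(k) = n + δ, i.e. α·k^(α−1) = n + δ.
So k^(1−α) = α / (n + δ) = 0.37 / 0.082 = 4.5122.
k_gold = 4.5122^(1/0.63) ≈ 10.9323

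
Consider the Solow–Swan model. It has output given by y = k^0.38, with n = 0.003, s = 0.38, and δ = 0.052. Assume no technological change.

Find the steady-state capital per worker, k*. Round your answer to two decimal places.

Steady state requires s·f(k) = (n + δ)·k, i.e. s·k^α = (n + δ)·k.
Rearranging, k^(1−α) = s / (n + δ).
k^0.62 = 0.38 / (0.003 + 0.052) = 0.38 / 0.055 = 6.9091
k* = 6.9091^(1/0.62) ≈ 22.5894

k* = 22.59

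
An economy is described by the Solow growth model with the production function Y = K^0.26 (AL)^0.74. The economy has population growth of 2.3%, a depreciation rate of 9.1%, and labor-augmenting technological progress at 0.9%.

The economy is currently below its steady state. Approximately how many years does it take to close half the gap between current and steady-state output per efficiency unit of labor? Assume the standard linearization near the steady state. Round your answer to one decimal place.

Near the steady state the convergence rate is λ = (1 − α)(n + g + δ).
λ = (1 − 0.26) × 0.123 = 0.74 × 0.123 = 0.09102
Half-life = ln 2 / λ = 0.6931 / 0.09102 ≈ 7.61 years

half-life ≈ 7.6 years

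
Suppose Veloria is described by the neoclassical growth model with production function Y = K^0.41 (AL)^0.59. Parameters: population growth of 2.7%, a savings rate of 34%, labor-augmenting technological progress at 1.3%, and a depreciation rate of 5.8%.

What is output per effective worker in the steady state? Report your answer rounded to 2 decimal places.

Steady state requires s·f(k) = (n + g + δ)·k, i.e. s·k^α = (n + g + δ)·k.
Rearranging, k^(1−α) = s / (n + g + δ).
k^0.59 = 0.34 / (0.027 + 0.013 + 0.058) = 0.34 / 0.098 = 3.4694
k* = 3.4694^(1/0.59) ≈ 8.2354
y* = (k*)^α = 8.2354^0.41 ≈ 2.3737

y* = 2.37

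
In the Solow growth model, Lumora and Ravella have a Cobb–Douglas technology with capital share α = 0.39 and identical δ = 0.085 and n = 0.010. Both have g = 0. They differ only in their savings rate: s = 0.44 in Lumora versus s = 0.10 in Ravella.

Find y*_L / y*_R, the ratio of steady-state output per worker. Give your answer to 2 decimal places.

Steady-state y* = [s/(n + δ)]^(α/(1−α)), so the ratio is [ (s_L/(n + δ)_L) / (s_R/(n + δ)_R) ]^0.6393.
s_L/(n + δ)_L = 0.44/0.095 = 4.6316; s_R/(n + δ)_R = 0.10/0.095 = 1.0526.
Ratio = (4.6316/1.0526)^0.6393 = 4.4002^0.6393 ≈ 2.5785

y*_L / y*_R ≈ 2.58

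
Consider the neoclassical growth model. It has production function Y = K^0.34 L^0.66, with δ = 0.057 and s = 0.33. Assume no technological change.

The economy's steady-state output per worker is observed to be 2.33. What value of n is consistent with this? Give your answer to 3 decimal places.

In steady state, investment equals break-even investment: s·k^α = (n + δ)·k.
Since y* = [s/(n + δ)]^(α/(1−α)), we have s/(n + δ) = (y*)^((1−α)/α) = 2.33^1.9412 = 5.1655.
Therefore n + δ = s / 5.1655 = 0.33 / 5.1655 = 0.0639, so n = 0.0639 − 0.057 = 0.0069.

n ≈ 0.007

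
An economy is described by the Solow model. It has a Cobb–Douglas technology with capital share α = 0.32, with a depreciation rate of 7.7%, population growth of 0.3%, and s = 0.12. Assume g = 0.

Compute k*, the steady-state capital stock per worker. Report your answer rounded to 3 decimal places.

Steady state requires s·f(k) = (n + δ)·k, i.e. s·k^α = (n + δ)·k.
Rearranging, k^(1−α) = s / (n + δ).
k^0.68 = 0.12 / (0.003 + 0.077) = 0.12 / 0.080 = 1.5000
k* = 1.5000^(1/0.68) ≈ 1.8153

k* = 1.815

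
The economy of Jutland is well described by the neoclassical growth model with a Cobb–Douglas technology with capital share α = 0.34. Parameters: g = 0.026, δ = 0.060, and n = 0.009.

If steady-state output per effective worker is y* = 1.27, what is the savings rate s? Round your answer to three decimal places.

In steady state, investment equals break-even investment: s·k^α = (n + g + δ)·k.
Since y* = [s/(n + g + δ)]^(α/(1−α)), we have s/(n + g + δ) = (y*)^((1−α)/α) = 1.27^1.9412 = 1.5904.
Therefore s = 1.5904 × (n + g + δ) = 1.5904 × 0.095 = 0.1511.

s ≈ 0.151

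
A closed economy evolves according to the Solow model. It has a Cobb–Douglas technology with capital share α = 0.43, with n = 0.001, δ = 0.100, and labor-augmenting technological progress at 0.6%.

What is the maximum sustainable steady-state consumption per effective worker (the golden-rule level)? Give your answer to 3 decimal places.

At the golden rule, f'(k) = n + g + δ, so α·k^(α−1) = n + g + δ and k_gold = (α/(n + g + δ))^(1/(1−α)).
k_gold = (0.43/0.107)^(1/0.57) = 4.0187^1.7544 ≈ 11.4765
c_gold = f(k_gold) − (n + g + δ)·k_gold = 2.8557 − 0.107×11.4765 ≈ 1.6277

c_gold ≈ 1.628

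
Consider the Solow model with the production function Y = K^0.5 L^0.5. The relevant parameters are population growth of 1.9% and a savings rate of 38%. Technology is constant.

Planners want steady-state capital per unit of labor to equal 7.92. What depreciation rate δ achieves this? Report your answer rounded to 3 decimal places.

δ ≈ 0.116

At the steady state, Δk = 0, so s·k^α = (n + δ)·k.
So s / (n + δ) = (k*)^(1−α) = 7.92^0.5 = 2.8142.
Therefore n + δ = s / 2.8142 = 0.38 / 2.8142 = 0.1350, so δ = 0.1350 − 0.019 = 0.1160.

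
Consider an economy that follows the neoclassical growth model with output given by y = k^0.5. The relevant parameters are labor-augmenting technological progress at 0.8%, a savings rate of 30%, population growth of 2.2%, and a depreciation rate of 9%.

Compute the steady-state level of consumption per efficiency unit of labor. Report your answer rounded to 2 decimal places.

In steady state, investment equals break-even investment: s·k^α = (n + g + δ)·k.
Dividing both sides by k: k^(1−α) = s / (n + g + δ).
k^0.5 = 0.30 / (0.022 + 0.008 + 0.090) = 0.30 / 0.120 = 2.5000
k* = 2.5000^(1/0.5) ≈ 6.2500
y* = (k*)^α = 6.2500^0.5 ≈ 2.5000
c* = (1 − s)·y* = (1 − 0.30) × 2.5000 ≈ 1.7500

c* ≈ 1.75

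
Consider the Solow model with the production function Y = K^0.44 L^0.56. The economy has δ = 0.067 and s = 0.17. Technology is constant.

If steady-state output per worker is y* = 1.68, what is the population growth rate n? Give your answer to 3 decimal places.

n ≈ 0.021

Steady state requires s·f(k) = (n + δ)·k, i.e. s·k^α = (n + δ)·k.
Since y* = [s/(n + δ)]^(α/(1−α)), we have s/(n + δ) = (y*)^((1−α)/α) = 1.68^1.2727 = 1.9353.
Therefore n + δ = s / 1.9353 = 0.17 / 1.9353 = 0.0878, so n = 0.0878 − 0.067 = 0.0208.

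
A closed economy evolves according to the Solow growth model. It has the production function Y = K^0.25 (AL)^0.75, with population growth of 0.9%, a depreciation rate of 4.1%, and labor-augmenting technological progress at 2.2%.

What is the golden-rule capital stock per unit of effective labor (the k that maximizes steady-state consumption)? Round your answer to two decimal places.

k_gold ≈ 5.26

The golden rule sets f'(k) = n + g + δ, i.e. α·k^(α−1) = n + g + δ.
So k^(1−α) = α / (n + g + δ) = 0.25 / 0.072 = 3.4722.
k_gold = 3.4722^(1/0.75) ≈ 5.2578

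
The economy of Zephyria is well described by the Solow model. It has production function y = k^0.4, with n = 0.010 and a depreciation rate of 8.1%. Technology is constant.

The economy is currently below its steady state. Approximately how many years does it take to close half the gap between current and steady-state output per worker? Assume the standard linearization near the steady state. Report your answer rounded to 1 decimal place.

t_½ ≈ 12.7 years

Near the steady state the convergence rate is λ = (1 − α)(n + δ).
λ = (1 − 0.4) × 0.091 = 0.6 × 0.091 = 0.0546
Half-life = ln 2 / λ = 0.6931 / 0.0546 ≈ 12.69 years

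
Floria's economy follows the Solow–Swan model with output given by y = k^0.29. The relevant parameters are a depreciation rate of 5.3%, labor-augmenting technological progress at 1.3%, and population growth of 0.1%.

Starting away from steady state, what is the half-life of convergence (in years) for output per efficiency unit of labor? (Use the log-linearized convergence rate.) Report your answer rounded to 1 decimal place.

t_½ ≈ 14.6 years

Near the steady state the convergence rate is λ = (1 − α)(n + g + δ).
λ = (1 − 0.29) × 0.067 = 0.71 × 0.067 = 0.04757
Half-life = ln 2 / λ = 0.6931 / 0.04757 ≈ 14.57 years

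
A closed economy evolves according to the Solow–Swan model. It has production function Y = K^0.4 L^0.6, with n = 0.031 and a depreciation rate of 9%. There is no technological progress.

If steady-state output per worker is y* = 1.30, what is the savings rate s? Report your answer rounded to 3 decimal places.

Steady state requires s·f(k) = (n + δ)·k, i.e. s·k^α = (n + δ)·k.
Since y* = [s/(n + δ)]^(α/(1−α)), we have s/(n + δ) = (y*)^((1−α)/α) = 1.30^1.5 = 1.4822.
Therefore s = 1.4822 × (n + δ) = 1.4822 × 0.121 = 0.1793.

s ≈ 0.179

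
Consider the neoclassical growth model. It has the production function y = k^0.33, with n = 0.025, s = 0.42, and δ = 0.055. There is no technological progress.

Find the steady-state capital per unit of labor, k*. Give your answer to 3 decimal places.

k* = 11.881

Steady state requires s·f(k) = (n + δ)·k, i.e. s·k^α = (n + δ)·k.
Dividing both sides by k: k^(1−α) = s / (n + δ).
k^0.67 = 0.42 / (0.025 + 0.055) = 0.42 / 0.080 = 5.2500
k* = 5.2500^(1/0.67) ≈ 11.8813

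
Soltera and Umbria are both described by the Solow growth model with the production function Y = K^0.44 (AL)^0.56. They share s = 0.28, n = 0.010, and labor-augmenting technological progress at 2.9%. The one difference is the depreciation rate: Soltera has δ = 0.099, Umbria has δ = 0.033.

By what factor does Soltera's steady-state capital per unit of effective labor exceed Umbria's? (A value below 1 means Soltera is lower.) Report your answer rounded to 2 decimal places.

Steady-state k* = [s/(n + g + δ)]^(1/(1−α)), so the ratio is [ (s_S/(n + g + δ)_S) / (s_U/(n + g + δ)_U) ]^1.7857.
s_S/(n + g + δ)_S = 0.28/0.138 = 2.0290; s_U/(n + g + δ)_U = 0.28/0.072 = 3.8889.
Ratio = (2.0290/3.8889)^1.7857 = 0.5217^1.7857 ≈ 0.3129

ratio ≈ 0.31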